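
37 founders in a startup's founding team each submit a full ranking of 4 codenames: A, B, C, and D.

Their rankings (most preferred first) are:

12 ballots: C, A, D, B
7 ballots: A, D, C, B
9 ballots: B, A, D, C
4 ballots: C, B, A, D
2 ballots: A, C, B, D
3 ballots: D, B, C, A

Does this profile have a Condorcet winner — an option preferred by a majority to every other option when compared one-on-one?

No

Head-to-head results (37 voters total):
A vs B: A wins 21–16.
A vs C: C wins 19–18.
A vs D: A wins 34–3.
B vs C: C wins 25–12.
B vs D: D wins 22–15.
C vs D: D wins 19–18.
No candidate beats all others: A beats D beats C beats A, a majority cycle.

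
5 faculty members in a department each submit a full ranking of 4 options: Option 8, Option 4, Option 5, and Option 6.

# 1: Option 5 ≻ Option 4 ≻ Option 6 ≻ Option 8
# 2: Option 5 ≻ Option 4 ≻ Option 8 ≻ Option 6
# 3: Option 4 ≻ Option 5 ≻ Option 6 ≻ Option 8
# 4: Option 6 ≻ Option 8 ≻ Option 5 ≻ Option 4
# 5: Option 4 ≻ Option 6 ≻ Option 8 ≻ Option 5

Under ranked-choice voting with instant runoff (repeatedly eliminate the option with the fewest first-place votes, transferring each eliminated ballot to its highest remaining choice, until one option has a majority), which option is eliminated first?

Round 1: Option 4 2, Option 5 2, Option 6 1, Option 8 0. Option 8 has the fewest and is eliminated.
Round 2: Option 4 2, Option 5 2, Option 6 1. Option 6 has the fewest and is eliminated.
Round 3: Option 5 3, Option 4 2. Option 5 has a majority.

Option 8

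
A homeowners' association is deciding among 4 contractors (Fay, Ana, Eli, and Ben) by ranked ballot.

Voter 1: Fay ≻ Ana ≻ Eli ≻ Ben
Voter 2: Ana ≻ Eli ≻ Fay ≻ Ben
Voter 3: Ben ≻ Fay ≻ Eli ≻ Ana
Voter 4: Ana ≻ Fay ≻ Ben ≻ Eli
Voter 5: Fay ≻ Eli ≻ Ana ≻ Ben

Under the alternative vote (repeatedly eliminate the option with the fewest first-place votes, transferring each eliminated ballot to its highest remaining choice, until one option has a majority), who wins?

Fay

Round 1: Fay 2, Ana 2, Ben 1, Eli 0. Eli has the fewest and is eliminated.
Round 2: Fay 2, Ana 2, Ben 1. Ben has the fewest and is eliminated.
Round 3: Fay 3, Ana 2. Fay has a majority.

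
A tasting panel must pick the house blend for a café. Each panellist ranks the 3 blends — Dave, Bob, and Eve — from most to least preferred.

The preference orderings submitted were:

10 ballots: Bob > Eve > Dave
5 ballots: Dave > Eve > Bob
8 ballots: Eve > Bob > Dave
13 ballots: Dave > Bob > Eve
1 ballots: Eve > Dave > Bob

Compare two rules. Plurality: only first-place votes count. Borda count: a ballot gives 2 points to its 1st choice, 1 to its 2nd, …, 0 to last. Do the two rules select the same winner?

No

Plurality first-place counts: Dave 18, Bob 10, Eve 9 → Dave.
Borda totals: Dave 37, Bob 41, Eve 33 → Bob.
The two rules disagree: plurality picks Dave, Borda picks Bob.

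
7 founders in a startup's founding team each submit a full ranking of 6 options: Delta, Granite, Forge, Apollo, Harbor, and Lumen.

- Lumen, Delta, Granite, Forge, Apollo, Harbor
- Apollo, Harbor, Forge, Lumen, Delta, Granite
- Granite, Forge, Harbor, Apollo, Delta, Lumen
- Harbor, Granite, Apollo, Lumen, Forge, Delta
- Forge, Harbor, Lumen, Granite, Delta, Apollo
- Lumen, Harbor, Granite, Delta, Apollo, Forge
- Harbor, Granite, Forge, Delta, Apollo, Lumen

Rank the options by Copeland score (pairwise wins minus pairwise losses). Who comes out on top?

Pairwise results:
  Delta vs Granite: Granite wins 5–2.
  Delta vs Forge: Forge wins 5–2.
  Delta vs Apollo: Delta wins 4–3.
  Delta vs Harbor: Harbor wins 6–1.
  Delta vs Lumen: Lumen wins 5–2.
  Granite vs Forge: Granite wins 5–2.
  Granite vs Apollo: Granite wins 6–1.
  Granite vs Harbor: Harbor wins 5–2.
  Granite vs Lumen: Lumen wins 4–3.
  Forge vs Apollo: Forge wins 4–3.
  Forge vs Harbor: Harbor wins 4–3.
  Forge vs Lumen: Forge wins 4–3.
  Apollo vs Harbor: Harbor wins 5–2.
  Apollo vs Lumen: Apollo wins 4–3.
  Harbor vs Lumen: Harbor wins 5–2.
Copeland scores (wins − losses):
  Delta: 1 − 4 = -3
  Granite: 3 − 2 = 1
  Forge: 3 − 2 = 1
  Apollo: 1 − 4 = -3
  Harbor: 5 − 0 = 5
  Lumen: 2 − 3 = -1
Harbor has the best Copeland score.

Harbor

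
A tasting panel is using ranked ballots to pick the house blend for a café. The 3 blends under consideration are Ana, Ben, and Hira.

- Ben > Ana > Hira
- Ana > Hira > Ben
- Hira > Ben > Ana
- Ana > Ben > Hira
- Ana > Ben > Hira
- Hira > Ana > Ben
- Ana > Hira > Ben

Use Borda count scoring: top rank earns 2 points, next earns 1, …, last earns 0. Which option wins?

Borda scores:
  Ana: 1 + 2 + 0 + 2 + 2 + 1 + 2 = 10
  Ben: 2 + 0 + 1 + 1 + 1 + 0 + 0 = 5
  Hira: 0 + 1 + 2 + 0 + 0 + 2 + 1 = 6
Ana has the highest total.

Ana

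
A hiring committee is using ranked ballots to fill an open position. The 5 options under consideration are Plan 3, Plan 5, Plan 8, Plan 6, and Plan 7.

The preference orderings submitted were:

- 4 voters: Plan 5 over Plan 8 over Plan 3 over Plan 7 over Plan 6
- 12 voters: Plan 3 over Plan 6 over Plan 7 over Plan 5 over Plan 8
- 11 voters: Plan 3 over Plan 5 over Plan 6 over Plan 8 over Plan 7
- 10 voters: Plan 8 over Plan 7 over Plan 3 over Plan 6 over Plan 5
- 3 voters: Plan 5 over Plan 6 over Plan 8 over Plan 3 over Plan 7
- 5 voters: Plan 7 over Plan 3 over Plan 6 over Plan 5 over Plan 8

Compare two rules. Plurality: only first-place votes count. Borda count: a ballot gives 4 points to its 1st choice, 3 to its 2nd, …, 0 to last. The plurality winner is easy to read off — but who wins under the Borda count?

Plan 3

Plurality first-place counts: Plan 3 23, Plan 5 7, Plan 8 10, Plan 6 0, Plan 7 5 → Plan 3.
Borda totals: Plan 3 138, Plan 5 78, Plan 8 69, Plan 6 87, Plan 7 78 → Plan 3.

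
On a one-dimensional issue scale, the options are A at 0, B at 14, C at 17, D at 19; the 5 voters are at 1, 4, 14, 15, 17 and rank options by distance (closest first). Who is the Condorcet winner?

With single-peaked preferences on a line, the Condorcet winner is the candidate closest to the median voter.
The median voter (position 14) is closest to B at 14.
Check: B vs D — voters closer to B: 4 of 5.

B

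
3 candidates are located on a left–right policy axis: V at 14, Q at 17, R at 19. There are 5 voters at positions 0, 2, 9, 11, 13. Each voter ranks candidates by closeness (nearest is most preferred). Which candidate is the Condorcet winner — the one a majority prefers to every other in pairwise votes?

V

With single-peaked preferences on a line, the Condorcet winner is the candidate closest to the median voter.
The median voter (position 9) is closest to V at 14.
Check: V vs R — voters closer to V: 5 of 5.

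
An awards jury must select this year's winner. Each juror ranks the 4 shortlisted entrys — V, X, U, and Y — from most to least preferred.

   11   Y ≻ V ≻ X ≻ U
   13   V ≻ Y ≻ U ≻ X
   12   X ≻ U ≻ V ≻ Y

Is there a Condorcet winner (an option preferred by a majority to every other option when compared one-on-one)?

Head-to-head results (36 voters total):
V vs X: V wins 24–12.
V vs U: V wins 24–12.
V vs Y: V wins 25–11.
X vs U: X wins 23–13.
X vs Y: Y wins 24–12.
U vs Y: Y wins 24–12.
V beats each rival — X (24–12), U (24–12), Y (25–11) — so V is the Condorcet winner.

Yes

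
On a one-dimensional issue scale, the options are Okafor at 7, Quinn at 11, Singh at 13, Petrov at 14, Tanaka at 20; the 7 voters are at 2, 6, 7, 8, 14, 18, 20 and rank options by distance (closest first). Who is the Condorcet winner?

With single-peaked preferences on a line, the Condorcet winner is the candidate closest to the median voter.
The median voter (position 8) is closest to Okafor at 7.
Check: Okafor vs Tanaka — voters closer to Okafor: 4 of 7.

Okafor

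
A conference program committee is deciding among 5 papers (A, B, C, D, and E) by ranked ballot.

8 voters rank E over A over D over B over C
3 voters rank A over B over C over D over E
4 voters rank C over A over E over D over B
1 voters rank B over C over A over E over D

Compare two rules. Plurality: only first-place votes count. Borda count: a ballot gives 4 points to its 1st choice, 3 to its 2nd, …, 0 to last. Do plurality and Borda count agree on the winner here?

Plurality first-place counts: A 3, B 1, C 4, D 0, E 8 → E.
Borda totals: A 50, B 21, C 25, D 23, E 41 → A.
The two rules disagree: plurality picks E, Borda picks A.

No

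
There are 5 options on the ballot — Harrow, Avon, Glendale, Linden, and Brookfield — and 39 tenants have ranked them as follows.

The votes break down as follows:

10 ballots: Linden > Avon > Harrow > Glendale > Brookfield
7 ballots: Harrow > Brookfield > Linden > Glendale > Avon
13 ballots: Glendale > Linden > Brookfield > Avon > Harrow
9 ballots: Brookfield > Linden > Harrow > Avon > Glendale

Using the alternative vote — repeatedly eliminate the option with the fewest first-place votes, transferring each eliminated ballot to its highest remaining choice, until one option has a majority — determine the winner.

Glendale

Round 1: Glendale 13, Linden 10, Brookfield 9, Harrow 7, Avon 0. Avon has the fewest and is eliminated.
Round 2: Glendale 13, Linden 10, Brookfield 9, Harrow 7. Harrow has the fewest and is eliminated.
Round 3: Brookfield 16, Glendale 13, Linden 10. Linden has the fewest and is eliminated.
Round 4: Glendale 23, Brookfield 16. Glendale has a majority.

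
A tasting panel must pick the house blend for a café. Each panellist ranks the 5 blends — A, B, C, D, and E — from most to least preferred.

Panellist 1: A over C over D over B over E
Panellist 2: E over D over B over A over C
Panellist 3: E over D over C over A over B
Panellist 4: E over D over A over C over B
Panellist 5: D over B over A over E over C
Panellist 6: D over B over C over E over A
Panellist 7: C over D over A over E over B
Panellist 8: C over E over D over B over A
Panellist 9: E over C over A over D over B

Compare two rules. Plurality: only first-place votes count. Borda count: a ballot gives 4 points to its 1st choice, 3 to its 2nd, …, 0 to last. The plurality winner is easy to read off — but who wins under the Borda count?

D

Plurality first-place counts: A 1, B 0, C 2, D 2, E 4 → E.
Borda totals: A 14, B 10, C 19, D 25, E 22 → D.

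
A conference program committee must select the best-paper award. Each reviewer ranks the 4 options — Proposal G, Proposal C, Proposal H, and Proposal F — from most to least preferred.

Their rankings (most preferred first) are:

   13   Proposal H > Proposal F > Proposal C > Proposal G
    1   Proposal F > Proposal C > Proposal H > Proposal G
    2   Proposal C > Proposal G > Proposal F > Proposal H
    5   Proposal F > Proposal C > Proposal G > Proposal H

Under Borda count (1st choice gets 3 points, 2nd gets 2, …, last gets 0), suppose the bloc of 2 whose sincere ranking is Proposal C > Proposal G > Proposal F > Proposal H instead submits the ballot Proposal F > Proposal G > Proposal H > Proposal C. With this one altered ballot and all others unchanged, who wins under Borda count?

Borda totals with the altered ballot: Proposal G 9, Proposal C 25, Proposal H 42, Proposal F 50.
The winner is unchanged: still Proposal F.

Proposal F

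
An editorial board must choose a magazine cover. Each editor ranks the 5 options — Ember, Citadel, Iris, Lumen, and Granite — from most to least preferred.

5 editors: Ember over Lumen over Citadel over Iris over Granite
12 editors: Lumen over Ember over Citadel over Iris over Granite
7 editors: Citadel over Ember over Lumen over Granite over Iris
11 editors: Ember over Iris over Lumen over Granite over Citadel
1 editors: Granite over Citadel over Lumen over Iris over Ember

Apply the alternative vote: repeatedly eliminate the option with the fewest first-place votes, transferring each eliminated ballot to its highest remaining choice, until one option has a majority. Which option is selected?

Ember

Round 1: Ember 16, Lumen 12, Citadel 7, Granite 1, Iris 0. Iris has the fewest and is eliminated.
Round 2: Ember 16, Lumen 12, Citadel 7, Granite 1. Granite has the fewest and is eliminated.
Round 3: Ember 16, Lumen 12, Citadel 8. Citadel has the fewest and is eliminated.
Round 4: Ember 23, Lumen 13. Ember has a majority.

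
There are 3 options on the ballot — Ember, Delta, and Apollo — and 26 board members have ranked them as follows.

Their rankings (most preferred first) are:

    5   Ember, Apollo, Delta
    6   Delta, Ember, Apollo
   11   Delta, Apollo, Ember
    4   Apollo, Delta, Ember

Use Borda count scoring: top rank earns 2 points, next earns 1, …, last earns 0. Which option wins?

Delta

Borda scores:
  Ember: 5·2 + 6·1 + 11·0 + 4·0 = 16
  Delta: 5·0 + 6·2 + 11·2 + 4·1 = 38
  Apollo: 5·1 + 6·0 + 11·1 + 4·2 = 24
Delta has the highest total.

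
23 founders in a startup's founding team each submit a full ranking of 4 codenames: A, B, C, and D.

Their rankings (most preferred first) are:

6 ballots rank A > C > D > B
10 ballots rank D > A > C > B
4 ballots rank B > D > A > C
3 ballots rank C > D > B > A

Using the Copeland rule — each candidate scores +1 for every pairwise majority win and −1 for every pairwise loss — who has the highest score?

D

Pairwise results:
  A vs B: A wins 16–7.
  A vs C: A wins 20–3.
  A vs D: D wins 17–6.
  B vs C: C wins 19–4.
  B vs D: D wins 19–4.
  C vs D: D wins 14–9.
Copeland scores (wins − losses):
  A: 2 − 1 = 1
  B: 0 − 3 = -3
  C: 1 − 2 = -1
  D: 3 − 0 = 3
D has the best Copeland score.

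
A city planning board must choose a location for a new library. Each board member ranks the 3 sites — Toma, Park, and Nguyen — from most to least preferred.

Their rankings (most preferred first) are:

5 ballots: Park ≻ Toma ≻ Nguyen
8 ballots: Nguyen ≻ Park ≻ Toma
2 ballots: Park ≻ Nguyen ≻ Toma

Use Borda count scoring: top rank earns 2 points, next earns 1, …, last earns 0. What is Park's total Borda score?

Borda scores:
  Toma: 5·1 + 8·0 + 2·0 = 5
  Park: 5·2 + 8·1 + 2·2 = 22
  Nguyen: 5·0 + 8·2 + 2·1 = 18

22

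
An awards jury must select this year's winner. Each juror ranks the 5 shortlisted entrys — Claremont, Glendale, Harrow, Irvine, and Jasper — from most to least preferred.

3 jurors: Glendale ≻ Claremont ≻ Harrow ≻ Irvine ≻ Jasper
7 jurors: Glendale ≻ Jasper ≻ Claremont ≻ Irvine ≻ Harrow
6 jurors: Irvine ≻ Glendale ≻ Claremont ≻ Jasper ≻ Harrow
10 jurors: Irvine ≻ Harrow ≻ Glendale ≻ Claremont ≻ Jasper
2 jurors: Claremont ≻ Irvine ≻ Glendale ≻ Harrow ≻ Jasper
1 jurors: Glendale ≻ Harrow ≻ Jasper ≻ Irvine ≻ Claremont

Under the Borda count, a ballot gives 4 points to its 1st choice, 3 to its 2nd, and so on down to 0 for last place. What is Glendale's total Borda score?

86

Borda scores:
  Claremont: 3·3 + 7·2 + 6·2 + 10·1 + 2·4 + 0 = 53
  Glendale: 3·4 + 7·4 + 6·3 + 10·2 + 2·2 + 4 = 86
  Harrow: 3·2 + 7·0 + 6·0 + 10·3 + 2·1 + 3 = 41
  Irvine: 3·1 + 7·1 + 6·4 + 10·4 + 2·3 + 1 = 81
  Jasper: 3·0 + 7·3 + 6·1 + 10·0 + 2·0 + 2 = 29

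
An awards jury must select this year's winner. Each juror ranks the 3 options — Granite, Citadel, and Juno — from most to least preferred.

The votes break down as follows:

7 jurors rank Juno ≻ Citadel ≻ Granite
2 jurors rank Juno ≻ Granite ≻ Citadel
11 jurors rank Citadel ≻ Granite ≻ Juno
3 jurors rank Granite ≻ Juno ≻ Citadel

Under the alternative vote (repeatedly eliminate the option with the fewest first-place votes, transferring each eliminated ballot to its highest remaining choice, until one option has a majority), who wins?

Juno

Round 1: Citadel 11, Juno 9, Granite 3. Granite has the fewest and is eliminated.
Round 2: Juno 12, Citadel 11. Juno has a majority.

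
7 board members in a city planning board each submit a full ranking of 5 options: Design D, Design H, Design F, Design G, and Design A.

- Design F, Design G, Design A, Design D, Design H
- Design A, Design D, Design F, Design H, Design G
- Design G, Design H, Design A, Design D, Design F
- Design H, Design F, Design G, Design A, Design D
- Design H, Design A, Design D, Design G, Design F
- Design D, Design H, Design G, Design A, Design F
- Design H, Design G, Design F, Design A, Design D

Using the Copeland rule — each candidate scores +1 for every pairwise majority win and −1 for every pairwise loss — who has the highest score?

Pairwise results:
  Design D vs Design H: Design H wins 4–3.
  Design D vs Design F: Design D wins 4–3.
  Design D vs Design G: Design G wins 4–3.
  Design D vs Design A: Design A wins 6–1.
  Design H vs Design F: Design H wins 5–2.
  Design H vs Design G: Design H wins 5–2.
  Design H vs Design A: Design H wins 5–2.
  Design F vs Design G: Design G wins 4–3.
  Design F vs Design A: Design A wins 4–3.
  Design G vs Design A: Design G wins 5–2.
Copeland scores (wins − losses):
  Design D: 1 − 3 = -2
  Design H: 4 − 0 = 4
  Design F: 0 − 4 = -4
  Design G: 3 − 1 = 2
  Design A: 2 − 2 = 0
Design H has the best Copeland score.

Design H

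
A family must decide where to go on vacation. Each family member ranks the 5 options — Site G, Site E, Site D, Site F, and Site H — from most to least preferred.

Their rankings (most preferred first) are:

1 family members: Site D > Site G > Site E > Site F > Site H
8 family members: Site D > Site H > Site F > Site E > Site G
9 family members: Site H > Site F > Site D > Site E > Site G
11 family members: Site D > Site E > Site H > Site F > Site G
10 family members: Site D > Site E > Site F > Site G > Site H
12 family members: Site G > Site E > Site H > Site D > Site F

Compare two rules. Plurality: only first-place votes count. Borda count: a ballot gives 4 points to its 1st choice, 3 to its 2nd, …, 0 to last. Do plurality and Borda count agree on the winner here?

Plurality first-place counts: Site G 12, Site E 0, Site D 30, Site F 0, Site H 9 → Site D.
Borda totals: Site G 61, Site E 118, Site D 150, Site F 75, Site H 106 → Site D.
The two rules agree on Site D.

Yes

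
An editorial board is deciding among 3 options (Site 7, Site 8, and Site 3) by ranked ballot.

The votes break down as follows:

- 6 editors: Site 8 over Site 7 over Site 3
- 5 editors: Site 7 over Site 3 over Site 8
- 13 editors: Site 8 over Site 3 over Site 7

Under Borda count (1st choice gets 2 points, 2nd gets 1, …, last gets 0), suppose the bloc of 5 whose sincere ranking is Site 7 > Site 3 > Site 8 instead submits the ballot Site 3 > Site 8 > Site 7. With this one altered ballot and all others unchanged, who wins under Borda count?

Borda totals with the altered ballot: Site 7 6, Site 8 43, Site 3 23.
The winner is unchanged: still Site 8.

Site 8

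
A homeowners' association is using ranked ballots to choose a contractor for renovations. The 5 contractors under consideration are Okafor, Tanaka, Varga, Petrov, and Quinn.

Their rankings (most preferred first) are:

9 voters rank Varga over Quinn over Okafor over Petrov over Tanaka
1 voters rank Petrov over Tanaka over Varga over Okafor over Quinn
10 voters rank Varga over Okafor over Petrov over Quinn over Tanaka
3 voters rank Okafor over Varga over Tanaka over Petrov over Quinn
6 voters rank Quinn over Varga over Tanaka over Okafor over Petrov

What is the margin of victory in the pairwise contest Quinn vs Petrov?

1

Ballots ranking Quinn above Petrov: 9+6 = 15.
Ballots ranking Petrov above Quinn: 1+10+3 = 14.
Quinn wins 15–14, a margin of 1.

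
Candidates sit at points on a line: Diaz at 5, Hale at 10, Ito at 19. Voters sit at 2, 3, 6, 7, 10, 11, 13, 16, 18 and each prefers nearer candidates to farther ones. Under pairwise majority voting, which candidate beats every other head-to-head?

With single-peaked preferences on a line, the Condorcet winner is the candidate closest to the median voter.
The median voter (position 10) is closest to Hale at 10.
Check: Hale vs Diaz — voters closer to Hale: 5 of 9.

Hale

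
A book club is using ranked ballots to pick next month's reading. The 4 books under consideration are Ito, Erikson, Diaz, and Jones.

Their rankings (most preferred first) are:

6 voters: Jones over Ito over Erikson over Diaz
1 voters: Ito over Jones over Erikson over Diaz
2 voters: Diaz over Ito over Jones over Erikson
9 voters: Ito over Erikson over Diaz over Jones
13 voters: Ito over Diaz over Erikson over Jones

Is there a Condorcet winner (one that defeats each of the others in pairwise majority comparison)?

Head-to-head results (31 voters total):
Ito vs Erikson: Ito wins 31–0.
Ito vs Diaz: Ito wins 29–2.
Ito vs Jones: Ito wins 25–6.
Erikson vs Diaz: Erikson wins 16–15.
Erikson vs Jones: Erikson wins 22–9.
Diaz vs Jones: Diaz wins 24–7.
Ito beats each rival — Erikson (31–0), Diaz (29–2), Jones (25–6) — so Ito is the Condorcet winner.

Yes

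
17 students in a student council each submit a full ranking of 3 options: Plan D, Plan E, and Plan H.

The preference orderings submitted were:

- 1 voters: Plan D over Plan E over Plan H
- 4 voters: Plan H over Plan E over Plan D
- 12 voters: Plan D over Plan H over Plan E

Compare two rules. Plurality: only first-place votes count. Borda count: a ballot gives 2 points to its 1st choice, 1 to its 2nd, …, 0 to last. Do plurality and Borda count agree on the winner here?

Yes

Plurality first-place counts: Plan D 13, Plan E 0, Plan H 4 → Plan D.
Borda totals: Plan D 26, Plan E 5, Plan H 20 → Plan D.
The two rules agree on Plan D.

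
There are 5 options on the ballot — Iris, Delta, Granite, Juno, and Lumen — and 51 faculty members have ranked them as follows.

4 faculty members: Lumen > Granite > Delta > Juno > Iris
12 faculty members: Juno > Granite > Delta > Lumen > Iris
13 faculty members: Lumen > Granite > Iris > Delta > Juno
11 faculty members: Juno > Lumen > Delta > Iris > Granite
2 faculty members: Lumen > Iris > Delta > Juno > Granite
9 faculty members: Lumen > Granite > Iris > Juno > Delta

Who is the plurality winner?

Lumen

First-place vote totals:
  Iris: 0
  Delta: 0
  Granite: 0
  Juno: 23
  Lumen: 28
Lumen has the most first-place votes.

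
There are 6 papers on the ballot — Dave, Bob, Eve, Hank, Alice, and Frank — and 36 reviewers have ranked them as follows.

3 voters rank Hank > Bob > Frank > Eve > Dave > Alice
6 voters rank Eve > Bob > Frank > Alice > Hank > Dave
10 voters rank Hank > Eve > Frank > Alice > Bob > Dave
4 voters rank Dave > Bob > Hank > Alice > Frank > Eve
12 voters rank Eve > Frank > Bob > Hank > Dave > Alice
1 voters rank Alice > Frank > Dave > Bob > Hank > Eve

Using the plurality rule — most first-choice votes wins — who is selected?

Eve

First-place vote totals:
  Dave: 4
  Bob: 0
  Eve: 18
  Hank: 13
  Alice: 1
  Frank: 0
Eve has the most first-place votes.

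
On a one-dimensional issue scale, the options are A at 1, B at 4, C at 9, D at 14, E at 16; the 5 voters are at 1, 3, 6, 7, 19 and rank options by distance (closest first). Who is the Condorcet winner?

With single-peaked preferences on a line, the Condorcet winner is the candidate closest to the median voter.
The median voter (position 6) is closest to B at 4.
Check: B vs D — voters closer to B: 4 of 5.

B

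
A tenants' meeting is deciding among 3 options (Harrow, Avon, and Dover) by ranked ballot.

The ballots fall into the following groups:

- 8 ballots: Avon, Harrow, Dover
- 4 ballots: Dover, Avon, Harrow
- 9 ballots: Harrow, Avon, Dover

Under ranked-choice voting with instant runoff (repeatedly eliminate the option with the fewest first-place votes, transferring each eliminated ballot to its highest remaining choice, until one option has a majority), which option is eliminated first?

Round 1: Harrow 9, Avon 8, Dover 4. Dover has the fewest and is eliminated.
Round 2: Avon 12, Harrow 9. Avon has a majority.

Dover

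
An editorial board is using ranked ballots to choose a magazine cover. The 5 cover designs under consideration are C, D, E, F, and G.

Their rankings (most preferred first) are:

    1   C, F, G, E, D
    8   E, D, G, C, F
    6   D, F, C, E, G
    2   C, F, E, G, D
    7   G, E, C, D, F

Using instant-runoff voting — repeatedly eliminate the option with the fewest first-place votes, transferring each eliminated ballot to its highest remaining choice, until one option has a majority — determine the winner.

E

Round 1: E 8, G 7, D 6, C 3, F 0. F has the fewest and is eliminated.
Round 2: E 8, G 7, D 6, C 3. C has the fewest and is eliminated.
Round 3: E 10, G 8, D 6. D has the fewest and is eliminated.
Round 4: E 16, G 8. E has a majority.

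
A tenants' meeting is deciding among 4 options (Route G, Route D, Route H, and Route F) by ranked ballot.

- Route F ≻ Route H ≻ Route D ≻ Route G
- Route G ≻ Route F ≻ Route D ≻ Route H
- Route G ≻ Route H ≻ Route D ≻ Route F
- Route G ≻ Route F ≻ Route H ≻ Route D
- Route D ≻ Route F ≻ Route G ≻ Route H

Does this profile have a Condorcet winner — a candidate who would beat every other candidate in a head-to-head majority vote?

Head-to-head results (5 voters total):
Route G vs Route D: Route G wins 3–2.
Route G vs Route H: Route G wins 4–1.
Route G vs Route F: Route G wins 3–2.
Route D vs Route H: Route H wins 3–2.
Route D vs Route F: Route F wins 3–2.
Route H vs Route F: Route F wins 4–1.
Route G beats each rival — Route D (3–2), Route H (4–1), Route F (3–2) — so Route G is the Condorcet winner.

Yes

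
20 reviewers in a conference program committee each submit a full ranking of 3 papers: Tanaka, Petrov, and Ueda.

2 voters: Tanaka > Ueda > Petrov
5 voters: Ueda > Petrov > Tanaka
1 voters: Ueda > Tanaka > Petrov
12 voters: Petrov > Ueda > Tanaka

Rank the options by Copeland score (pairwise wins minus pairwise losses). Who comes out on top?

Petrov

Pairwise results:
  Tanaka vs Petrov: Petrov wins 17–3.
  Tanaka vs Ueda: Ueda wins 18–2.
  Petrov vs Ueda: Petrov wins 12–8.
Copeland scores (wins − losses):
  Tanaka: 0 − 2 = -2
  Petrov: 2 − 0 = 2
  Ueda: 1 − 1 = 0
Petrov has the best Copeland score.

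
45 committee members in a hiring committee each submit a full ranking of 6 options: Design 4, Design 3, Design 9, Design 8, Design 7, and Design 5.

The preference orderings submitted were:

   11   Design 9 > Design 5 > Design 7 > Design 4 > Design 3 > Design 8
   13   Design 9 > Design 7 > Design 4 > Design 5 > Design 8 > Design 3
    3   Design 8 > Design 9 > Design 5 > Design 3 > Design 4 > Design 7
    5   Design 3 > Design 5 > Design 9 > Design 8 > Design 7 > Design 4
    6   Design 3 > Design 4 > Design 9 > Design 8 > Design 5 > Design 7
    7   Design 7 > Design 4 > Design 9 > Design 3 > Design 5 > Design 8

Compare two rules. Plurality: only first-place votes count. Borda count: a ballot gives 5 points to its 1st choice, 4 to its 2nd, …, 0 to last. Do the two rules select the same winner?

Plurality first-place counts: Design 4 0, Design 3 11, Design 9 24, Design 8 3, Design 7 7, Design 5 0 → Design 9.
Borda totals: Design 4 116, Design 3 86, Design 9 186, Design 8 50, Design 7 125, Design 5 112 → Design 9.
The two rules agree on Design 9.

Yes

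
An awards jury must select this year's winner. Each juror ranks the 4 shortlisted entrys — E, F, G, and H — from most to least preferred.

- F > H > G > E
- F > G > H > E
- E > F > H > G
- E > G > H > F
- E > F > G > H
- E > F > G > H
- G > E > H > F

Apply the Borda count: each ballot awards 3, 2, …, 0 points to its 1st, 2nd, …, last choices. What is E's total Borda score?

Borda scores:
  E: 0 + 0 + 3 + 3 + 3 + 3 + 2 = 14
  F: 3 + 3 + 2 + 0 + 2 + 2 + 0 = 12
  G: 1 + 2 + 0 + 2 + 1 + 1 + 3 = 10
  H: 2 + 1 + 1 + 1 + 0 + 0 + 1 = 6

14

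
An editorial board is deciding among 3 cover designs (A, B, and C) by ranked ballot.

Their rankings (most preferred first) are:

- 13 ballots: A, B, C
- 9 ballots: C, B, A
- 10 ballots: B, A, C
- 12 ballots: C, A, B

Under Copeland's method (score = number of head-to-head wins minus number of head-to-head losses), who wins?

Pairwise results:
  A vs B: A wins 25–19.
  A vs C: A wins 23–21.
  B vs C: B wins 23–21.
Copeland scores (wins − losses):
  A: 2 − 0 = 2
  B: 1 − 1 = 0
  C: 0 − 2 = -2
A has the best Copeland score.

A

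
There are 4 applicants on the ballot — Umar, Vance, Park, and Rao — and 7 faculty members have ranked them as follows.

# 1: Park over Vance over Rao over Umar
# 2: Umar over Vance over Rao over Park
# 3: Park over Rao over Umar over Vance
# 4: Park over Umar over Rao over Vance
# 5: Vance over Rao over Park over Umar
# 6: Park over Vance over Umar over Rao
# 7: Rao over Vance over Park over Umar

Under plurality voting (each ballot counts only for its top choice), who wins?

Park

First-place vote totals:
  Umar: 1
  Vance: 1
  Park: 4
  Rao: 1
Park has the most first-place votes.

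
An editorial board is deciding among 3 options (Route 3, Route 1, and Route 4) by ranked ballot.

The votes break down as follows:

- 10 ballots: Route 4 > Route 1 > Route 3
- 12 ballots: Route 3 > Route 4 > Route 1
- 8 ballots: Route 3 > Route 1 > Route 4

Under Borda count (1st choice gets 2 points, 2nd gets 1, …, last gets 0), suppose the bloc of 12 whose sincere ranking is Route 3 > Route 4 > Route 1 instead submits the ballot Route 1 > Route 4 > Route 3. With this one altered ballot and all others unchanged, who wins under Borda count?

Borda totals with the altered ballot: Route 3 16, Route 1 42, Route 4 32.
The switch changes the winner from Route 3 to Route 1.

Route 1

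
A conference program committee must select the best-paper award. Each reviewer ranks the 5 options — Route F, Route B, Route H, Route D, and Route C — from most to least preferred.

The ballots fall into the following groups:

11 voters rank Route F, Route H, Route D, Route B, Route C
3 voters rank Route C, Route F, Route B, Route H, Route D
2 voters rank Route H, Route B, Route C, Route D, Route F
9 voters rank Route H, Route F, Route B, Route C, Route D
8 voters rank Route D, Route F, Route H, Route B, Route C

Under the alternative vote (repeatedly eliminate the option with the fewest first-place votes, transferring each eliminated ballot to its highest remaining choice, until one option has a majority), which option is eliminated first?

Round 1: Route F 11, Route H 11, Route D 8, Route C 3, Route B 0. Route B has the fewest and is eliminated.
Round 2: Route F 11, Route H 11, Route D 8, Route C 3. Route C has the fewest and is eliminated.
Round 3: Route F 14, Route H 11, Route D 8. Route D has the fewest and is eliminated.
Round 4: Route F 22, Route H 11. Route F has a majority.

Route B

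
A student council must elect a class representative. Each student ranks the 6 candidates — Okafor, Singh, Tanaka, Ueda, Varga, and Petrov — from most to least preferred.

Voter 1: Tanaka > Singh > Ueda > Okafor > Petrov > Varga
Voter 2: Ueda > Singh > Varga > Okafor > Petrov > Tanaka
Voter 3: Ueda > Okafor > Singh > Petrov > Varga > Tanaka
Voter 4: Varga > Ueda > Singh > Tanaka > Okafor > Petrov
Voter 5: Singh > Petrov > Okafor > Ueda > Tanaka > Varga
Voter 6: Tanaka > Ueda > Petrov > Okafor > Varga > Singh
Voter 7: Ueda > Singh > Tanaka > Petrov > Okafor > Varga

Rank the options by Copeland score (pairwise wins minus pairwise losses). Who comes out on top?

Ueda

Pairwise results:
  Okafor vs Singh: Singh wins 5–2.
  Okafor vs Tanaka: Tanaka wins 4–3.
  Okafor vs Ueda: Ueda wins 6–1.
  Okafor vs Varga: Okafor wins 5–2.
  Okafor vs Petrov: Okafor wins 4–3.
  Singh vs Tanaka: Singh wins 5–2.
  Singh vs Ueda: Ueda wins 5–2.
  Singh vs Varga: Singh wins 5–2.
  Singh vs Petrov: Singh wins 6–1.
  Tanaka vs Ueda: Ueda wins 5–2.
  Tanaka vs Varga: Tanaka wins 4–3.
  Tanaka vs Petrov: Tanaka wins 4–3.
  Ueda vs Varga: Ueda wins 6–1.
  Ueda vs Petrov: Ueda wins 6–1.
  Varga vs Petrov: Petrov wins 5–2.
Copeland scores (wins − losses):
  Okafor: 2 − 3 = -1
  Singh: 4 − 1 = 3
  Tanaka: 3 − 2 = 1
  Ueda: 5 − 0 = 5
  Varga: 0 − 5 = -5
  Petrov: 1 − 4 = -3
Ueda has the best Copeland score.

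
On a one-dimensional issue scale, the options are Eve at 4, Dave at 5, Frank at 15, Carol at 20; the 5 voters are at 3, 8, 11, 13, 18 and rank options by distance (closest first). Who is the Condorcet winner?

Frank

With single-peaked preferences on a line, the Condorcet winner is the candidate closest to the median voter.
The median voter (position 11) is closest to Frank at 15.
Check: Frank vs Carol — voters closer to Frank: 4 of 5.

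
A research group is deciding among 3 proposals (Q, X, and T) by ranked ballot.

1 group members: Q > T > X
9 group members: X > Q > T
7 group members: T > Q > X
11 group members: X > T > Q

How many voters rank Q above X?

8

Ballots ranking Q above X: 1+7 = 8.
Ballots ranking X above Q: 9+11 = 20.
So 8 of 28 voters prefer Q to X.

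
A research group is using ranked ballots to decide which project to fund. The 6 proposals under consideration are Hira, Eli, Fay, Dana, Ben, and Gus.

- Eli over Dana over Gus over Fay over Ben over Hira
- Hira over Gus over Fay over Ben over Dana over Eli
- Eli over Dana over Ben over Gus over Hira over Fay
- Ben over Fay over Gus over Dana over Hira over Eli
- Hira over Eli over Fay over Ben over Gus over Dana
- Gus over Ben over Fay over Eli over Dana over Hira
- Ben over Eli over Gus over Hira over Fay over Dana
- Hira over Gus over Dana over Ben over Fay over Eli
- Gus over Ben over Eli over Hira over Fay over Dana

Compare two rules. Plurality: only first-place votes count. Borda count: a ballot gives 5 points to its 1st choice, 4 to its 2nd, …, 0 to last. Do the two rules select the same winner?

No

Plurality first-place counts: Hira 3, Eli 2, Fay 0, Dana 0, Ben 2, Gus 2 → Hira.
Borda totals: Hira 21, Eli 23, Fay 18, Dana 15, Ben 28, Gus 30 → Gus.
The two rules disagree: plurality picks Hira, Borda picks Gus.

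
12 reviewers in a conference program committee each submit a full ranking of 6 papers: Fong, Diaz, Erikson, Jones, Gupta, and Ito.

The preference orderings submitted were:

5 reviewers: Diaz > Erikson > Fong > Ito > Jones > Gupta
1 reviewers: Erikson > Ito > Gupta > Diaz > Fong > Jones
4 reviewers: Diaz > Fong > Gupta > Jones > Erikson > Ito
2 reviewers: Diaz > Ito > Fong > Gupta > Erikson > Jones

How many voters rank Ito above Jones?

Ballots ranking Ito above Jones: 5+1+2 = 8.
Ballots ranking Jones above Ito: 4.
So 8 of 12 voters prefer Ito to Jones.

8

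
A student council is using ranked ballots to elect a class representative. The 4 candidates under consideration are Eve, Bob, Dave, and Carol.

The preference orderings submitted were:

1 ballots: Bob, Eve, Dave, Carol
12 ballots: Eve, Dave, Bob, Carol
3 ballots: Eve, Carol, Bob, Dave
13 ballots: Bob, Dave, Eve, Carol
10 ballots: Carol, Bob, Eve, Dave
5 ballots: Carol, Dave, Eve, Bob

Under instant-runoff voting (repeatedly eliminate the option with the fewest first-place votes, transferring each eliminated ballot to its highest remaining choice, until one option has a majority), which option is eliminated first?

Round 1: Eve 15, Carol 15, Bob 14, Dave 0. Dave has the fewest and is eliminated.
Round 2: Eve 15, Carol 15, Bob 14. Bob has the fewest and is eliminated.
Round 3: Eve 29, Carol 15. Eve has a majority.

Dave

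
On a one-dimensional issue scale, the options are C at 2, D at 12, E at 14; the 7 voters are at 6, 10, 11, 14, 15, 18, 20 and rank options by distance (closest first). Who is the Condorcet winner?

With single-peaked preferences on a line, the Condorcet winner is the candidate closest to the median voter.
The median voter (position 14) is closest to E at 14.
Check: E vs D — voters closer to E: 4 of 7.

E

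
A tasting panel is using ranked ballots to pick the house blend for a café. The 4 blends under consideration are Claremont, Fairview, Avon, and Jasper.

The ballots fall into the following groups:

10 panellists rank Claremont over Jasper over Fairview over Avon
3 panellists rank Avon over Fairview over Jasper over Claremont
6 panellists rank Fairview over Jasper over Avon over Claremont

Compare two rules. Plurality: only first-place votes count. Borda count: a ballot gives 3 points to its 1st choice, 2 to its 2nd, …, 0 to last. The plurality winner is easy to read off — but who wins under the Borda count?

Jasper

Plurality first-place counts: Claremont 10, Fairview 6, Avon 3, Jasper 0 → Claremont.
Borda totals: Claremont 30, Fairview 34, Avon 15, Jasper 35 → Jasper.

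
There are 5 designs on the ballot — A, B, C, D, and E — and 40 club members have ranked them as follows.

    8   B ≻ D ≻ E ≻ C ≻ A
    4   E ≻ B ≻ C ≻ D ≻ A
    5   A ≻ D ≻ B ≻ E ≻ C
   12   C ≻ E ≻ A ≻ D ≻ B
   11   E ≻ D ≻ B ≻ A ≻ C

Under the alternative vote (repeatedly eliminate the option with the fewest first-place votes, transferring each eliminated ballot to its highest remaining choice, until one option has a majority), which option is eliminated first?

D

Round 1: E 15, C 12, B 8, A 5, D 0. D has the fewest and is eliminated.
Round 2: E 15, C 12, B 8, A 5. A has the fewest and is eliminated.
Round 3: E 15, B 13, C 12. C has the fewest and is eliminated.
Round 4: E 27, B 13. E has a majority.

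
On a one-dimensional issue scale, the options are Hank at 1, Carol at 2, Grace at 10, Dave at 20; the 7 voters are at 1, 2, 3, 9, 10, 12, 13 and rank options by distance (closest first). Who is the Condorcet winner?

Grace

With single-peaked preferences on a line, the Condorcet winner is the candidate closest to the median voter.
The median voter (position 9) is closest to Grace at 10.
Check: Grace vs Carol — voters closer to Grace: 4 of 7.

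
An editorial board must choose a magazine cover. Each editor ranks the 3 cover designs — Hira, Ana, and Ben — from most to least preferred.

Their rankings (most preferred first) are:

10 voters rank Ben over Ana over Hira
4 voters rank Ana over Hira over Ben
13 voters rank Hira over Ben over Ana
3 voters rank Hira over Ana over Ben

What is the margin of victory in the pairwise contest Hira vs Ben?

Ballots ranking Hira above Ben: 4+13+3 = 20.
Ballots ranking Ben above Hira: 10.
Hira wins 20–10, a margin of 10.

10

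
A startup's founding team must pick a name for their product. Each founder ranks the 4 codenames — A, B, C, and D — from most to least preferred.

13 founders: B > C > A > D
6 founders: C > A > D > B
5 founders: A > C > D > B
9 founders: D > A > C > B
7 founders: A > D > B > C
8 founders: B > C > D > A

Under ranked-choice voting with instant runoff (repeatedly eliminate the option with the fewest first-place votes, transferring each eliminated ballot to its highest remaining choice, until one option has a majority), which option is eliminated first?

Round 1: B 21, A 12, D 9, C 6. C has the fewest and is eliminated.
Round 2: B 21, A 18, D 9. D has the fewest and is eliminated.
Round 3: A 27, B 21. A has a majority.

C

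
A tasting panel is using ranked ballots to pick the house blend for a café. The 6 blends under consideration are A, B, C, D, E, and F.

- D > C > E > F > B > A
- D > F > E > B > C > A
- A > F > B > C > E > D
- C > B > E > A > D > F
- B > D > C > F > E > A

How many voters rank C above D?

2

Ballots ranking C above D: 2.
Ballots ranking D above C: 3.
So 2 of 5 voters prefer C to D.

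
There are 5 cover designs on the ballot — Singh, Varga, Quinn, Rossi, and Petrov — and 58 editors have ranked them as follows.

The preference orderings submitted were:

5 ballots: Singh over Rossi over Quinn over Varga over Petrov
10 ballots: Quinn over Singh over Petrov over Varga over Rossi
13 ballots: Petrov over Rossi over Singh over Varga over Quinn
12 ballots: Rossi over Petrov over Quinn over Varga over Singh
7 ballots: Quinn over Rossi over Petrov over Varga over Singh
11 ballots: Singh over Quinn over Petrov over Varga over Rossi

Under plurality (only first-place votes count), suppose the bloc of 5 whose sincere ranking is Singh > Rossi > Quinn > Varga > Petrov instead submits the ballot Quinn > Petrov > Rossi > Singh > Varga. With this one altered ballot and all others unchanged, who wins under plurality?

First-place totals with the altered ballot: Singh 11, Varga 0, Quinn 22, Rossi 12, Petrov 13.
The winner is unchanged: still Quinn.

Quinn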